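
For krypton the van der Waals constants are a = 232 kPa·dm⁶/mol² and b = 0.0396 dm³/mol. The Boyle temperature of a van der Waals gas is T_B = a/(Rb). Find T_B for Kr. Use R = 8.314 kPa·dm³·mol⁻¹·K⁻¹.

For a van der Waals gas the second virial coefficient B₂ = b − a/(RT) vanishes at T_B = a/(Rb).
T_B = 232/(8.314×0.0396) = 232/0.32923 = 704.7 K

T_B ≈ 704.7 K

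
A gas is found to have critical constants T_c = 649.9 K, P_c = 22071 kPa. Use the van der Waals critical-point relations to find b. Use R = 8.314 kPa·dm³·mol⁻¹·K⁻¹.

From T_c = 8a/(27Rb) and P_c = a/(27b²): b = R T_c/(8 P_c).
b = (8.314)(649.9)/(8×22071) = 5403.3/176568 = 0.03060 dm³/mol

b ≈ 0.03060 dm³/mol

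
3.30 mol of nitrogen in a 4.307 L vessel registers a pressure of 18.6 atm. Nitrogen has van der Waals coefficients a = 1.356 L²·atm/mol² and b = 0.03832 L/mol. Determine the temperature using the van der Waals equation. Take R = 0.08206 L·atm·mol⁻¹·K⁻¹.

T = (P + a n²/V²)(V − nb)/(nR)
P + a n²/V² = 18.6 + (1.356)(3.30)²/(4.307)² = 19.396 atm
V − nb = 4.307 − (3.30)(0.03832) = 4.1805 L
T = (19.396)(4.1805)/((3.30)(0.08206)) = 299.4 K

T ≈ 299.4 K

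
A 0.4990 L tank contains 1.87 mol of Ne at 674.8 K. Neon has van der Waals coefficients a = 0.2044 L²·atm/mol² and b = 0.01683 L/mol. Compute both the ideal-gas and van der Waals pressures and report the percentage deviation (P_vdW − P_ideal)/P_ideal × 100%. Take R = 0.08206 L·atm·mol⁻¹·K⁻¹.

5.35 %

Ideal: P_ideal = nRT/V = (1.87)(0.08206)(674.8)/0.4990 = 207.514 atm
vdW: P = nRT/(V − nb) − a n²/V² = 103.550/0.467528 − 0.714766/0.249001 = 221.484 − 2.87053 = 218.613 atm
% deviation = (218.613 − 207.514)/207.514 × 100% = 5.35%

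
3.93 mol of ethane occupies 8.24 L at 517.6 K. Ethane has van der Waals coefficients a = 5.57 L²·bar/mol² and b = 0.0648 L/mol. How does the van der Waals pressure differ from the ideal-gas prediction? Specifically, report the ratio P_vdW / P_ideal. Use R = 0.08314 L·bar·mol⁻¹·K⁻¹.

P_vdW / P_ideal ≈ 0.9702

Ideal: P_ideal = nRT/V = (3.93)(0.08314)(517.6)/8.24 = 20.5244 bar
vdW: P = nRT/(V − nb) − a n²/V² = 169.121/7.98534 − 86.0281/67.8976 = 21.1789 − 1.26703 = 19.9119 bar
Ratio = 19.9119/20.5244 = 0.9702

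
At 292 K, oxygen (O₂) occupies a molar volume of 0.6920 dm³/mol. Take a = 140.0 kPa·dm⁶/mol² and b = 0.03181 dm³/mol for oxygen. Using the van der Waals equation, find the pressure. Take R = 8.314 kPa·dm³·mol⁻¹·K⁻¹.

P = RT/(V_m − b) − a/V_m²
RT/(V_m − b) = (8.314)(292)/(0.6920 − 0.03181) = 2427.7/0.66019 = 3677.3 kPa
a/V_m² = 140.0/(0.6920)² = 292.36 kPa
P = 3677.3 − 292.36 = 3385 kPa

P ≈ 3385 kPa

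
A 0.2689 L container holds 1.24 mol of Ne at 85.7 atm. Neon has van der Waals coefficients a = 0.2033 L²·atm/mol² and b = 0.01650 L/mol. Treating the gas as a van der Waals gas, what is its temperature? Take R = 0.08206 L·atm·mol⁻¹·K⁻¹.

T ≈ 219.8 K

T = (P + a n²/V²)(V − nb)/(nR)
P + a n²/V² = 85.7 + (0.2033)(1.24)²/(0.2689)² = 90.023 atm
V − nb = 0.2689 − (1.24)(0.01650) = 0.24844 L
T = (90.023)(0.24844)/((1.24)(0.08206)) = 219.8 K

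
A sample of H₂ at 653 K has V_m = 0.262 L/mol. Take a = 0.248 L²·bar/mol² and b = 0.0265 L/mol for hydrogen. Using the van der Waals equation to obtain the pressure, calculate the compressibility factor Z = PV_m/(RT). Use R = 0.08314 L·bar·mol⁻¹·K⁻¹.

P = RT/(V_m − b) − a/V_m² = (0.08314)(653)/(0.262 − 0.0265) − 0.248/(0.262)²
  = 54.290/0.23550 − 3.6128 = 230.53 − 3.6128 = 226.92 bar
Z = PV_m/(RT) = (226.92)(0.262)/((0.08314)(653)) = 59.453/54.290 = 1.095

Z ≈ 1.095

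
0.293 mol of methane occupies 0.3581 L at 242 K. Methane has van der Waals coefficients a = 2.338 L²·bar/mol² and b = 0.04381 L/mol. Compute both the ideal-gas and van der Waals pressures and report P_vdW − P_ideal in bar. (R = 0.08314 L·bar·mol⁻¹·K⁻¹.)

ΔP ≈ -0.953 bar

Ideal: P_ideal = nRT/V = (0.293)(0.08314)(242)/0.3581 = 16.4622 bar
vdW: P = nRT/(V − nb) − a n²/V² = 5.89512/0.345264 − 0.200715/0.128236 = 17.0742 − 1.56520 = 15.5090 bar
ΔP = 15.5090 − 16.4622 = -0.953 bar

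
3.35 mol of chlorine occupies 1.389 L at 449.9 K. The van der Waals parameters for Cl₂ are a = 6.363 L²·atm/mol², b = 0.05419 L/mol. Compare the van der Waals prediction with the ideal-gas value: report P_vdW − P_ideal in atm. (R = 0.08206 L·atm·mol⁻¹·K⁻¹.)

ΔP ≈ -23.63 atm

Ideal: P_ideal = nRT/V = (3.35)(0.08206)(449.9)/1.389 = 89.0410 atm
vdW: P = nRT/(V − nb) − a n²/V² = 123.678/1.20746 − 71.4088/1.92932 = 102.428 − 37.0124 = 65.416 atm
ΔP = 65.416 − 89.0410 = -23.63 atm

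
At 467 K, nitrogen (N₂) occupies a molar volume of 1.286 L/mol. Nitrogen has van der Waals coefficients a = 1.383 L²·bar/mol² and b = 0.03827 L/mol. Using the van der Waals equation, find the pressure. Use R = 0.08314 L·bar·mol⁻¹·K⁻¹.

P ≈ 30.28 bar

P = RT/(V_m − b) − a/V_m²
RT/(V_m − b) = (0.08314)(467)/(1.286 − 0.03827) = 38.826/1.2477 = 31.118 bar
a/V_m² = 1.383/(1.286)² = 0.83626 bar
P = 31.118 − 0.83626 = 30.28 bar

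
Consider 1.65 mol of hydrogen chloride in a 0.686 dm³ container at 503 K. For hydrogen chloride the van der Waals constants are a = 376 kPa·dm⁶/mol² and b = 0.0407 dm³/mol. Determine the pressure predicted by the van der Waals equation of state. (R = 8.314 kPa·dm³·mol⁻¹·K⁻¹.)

P = nRT/(V − nb) − a n²/V²
nRT/(V − nb) = (1.65)(8.314)(503)/(0.686 − 1.65×0.0407) = 6900.2/0.61885 = 11150 kPa
a n²/V² = (376)(1.65)²/(0.686)² = 2175.2 kPa
P = 11150 − 2175.2 = 8975 kPa

P ≈ 8975 kPa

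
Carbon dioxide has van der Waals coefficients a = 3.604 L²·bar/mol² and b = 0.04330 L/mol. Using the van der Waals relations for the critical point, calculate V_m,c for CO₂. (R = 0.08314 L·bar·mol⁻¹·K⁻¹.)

For a van der Waals gas, V_m,c = 3b.
V_m,c = 3×0.04330 = 0.1299 L/mol

V_m,c ≈ 0.1299 L/mol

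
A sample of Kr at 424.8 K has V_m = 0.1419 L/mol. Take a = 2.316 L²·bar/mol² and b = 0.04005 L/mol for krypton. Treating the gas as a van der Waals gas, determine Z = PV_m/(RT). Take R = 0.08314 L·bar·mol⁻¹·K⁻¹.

P = RT/(V_m − b) − a/V_m² = (0.08314)(424.8)/(0.1419 − 0.04005) − 2.316/(0.1419)²
  = 35.318/0.10185 − 115.02 = 346.76 − 115.02 = 231.74 bar
Z = PV_m/(RT) = (231.74)(0.1419)/((0.08314)(424.8)) = 32.884/35.318 = 0.9311

Z ≈ 0.9311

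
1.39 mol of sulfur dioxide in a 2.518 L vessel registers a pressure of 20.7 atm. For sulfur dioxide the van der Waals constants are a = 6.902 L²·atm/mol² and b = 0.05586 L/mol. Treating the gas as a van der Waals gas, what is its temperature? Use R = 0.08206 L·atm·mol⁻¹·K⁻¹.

T ≈ 487.9 K

T = (P + a n²/V²)(V − nb)/(nR)
P + a n²/V² = 20.7 + (6.902)(1.39)²/(2.518)² = 22.803 atm
V − nb = 2.518 − (1.39)(0.05586) = 2.4404 L
T = (22.803)(2.4404)/((1.39)(0.08206)) = 487.9 K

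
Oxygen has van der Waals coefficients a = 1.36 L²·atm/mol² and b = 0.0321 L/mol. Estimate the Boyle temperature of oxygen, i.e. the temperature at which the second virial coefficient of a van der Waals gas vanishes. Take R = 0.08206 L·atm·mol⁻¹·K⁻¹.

For a van der Waals gas the second virial coefficient B₂ = b − a/(RT) vanishes at T_B = a/(Rb).
T_B = 1.36/(0.08206×0.0321) = 1.36/0.0026341 = 516.3 K

T_B ≈ 516.3 K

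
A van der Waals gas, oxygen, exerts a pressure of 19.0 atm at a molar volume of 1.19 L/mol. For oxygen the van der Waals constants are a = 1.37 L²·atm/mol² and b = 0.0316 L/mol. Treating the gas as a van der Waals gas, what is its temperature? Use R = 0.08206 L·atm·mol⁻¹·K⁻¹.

T = (P + a/V_m²)(V_m − b)/R
P + a/V_m² = 19.0 + 1.37/(1.19)² = 19.967 atm
V_m − b = 1.19 − 0.0316 = 1.1584 L/mol
T = (19.967)(1.1584)/0.08206 = 281.9 K

T ≈ 281.9 K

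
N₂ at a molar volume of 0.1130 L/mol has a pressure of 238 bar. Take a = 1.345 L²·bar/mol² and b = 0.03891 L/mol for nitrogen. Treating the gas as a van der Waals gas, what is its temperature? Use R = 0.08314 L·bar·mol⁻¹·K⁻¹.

T ≈ 306.0 K

T = (P + a/V_m²)(V_m − b)/R
P + a/V_m² = 238 + 1.345/(0.1130)² = 343.33 bar
V_m − b = 0.1130 − 0.03891 = 0.074090 L/mol
T = (343.33)(0.074090)/0.08314 = 306.0 K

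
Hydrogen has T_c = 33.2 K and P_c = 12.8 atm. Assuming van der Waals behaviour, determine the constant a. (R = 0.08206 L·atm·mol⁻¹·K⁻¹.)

From T_c = 8a/(27Rb) and P_c = a/(27b²): a = 27 R² T_c²/(64 P_c).
a = 27×(0.08206)²×(33.2)²/(64×12.8) = 200.40/819.20 = 0.2446 L²·atm/mol²

a ≈ 0.2446 L²·atm/mol²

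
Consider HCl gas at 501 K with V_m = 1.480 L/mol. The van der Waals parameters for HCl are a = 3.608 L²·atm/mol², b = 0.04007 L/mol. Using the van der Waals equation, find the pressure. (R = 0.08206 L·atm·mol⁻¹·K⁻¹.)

P = RT/(V_m − b) − a/V_m²
RT/(V_m − b) = (0.08206)(501)/(1.480 − 0.04007) = 41.112/1.4399 = 28.552 atm
a/V_m² = 3.608/(1.480)² = 1.6472 atm
P = 28.552 − 1.6472 = 26.90 atm

P ≈ 26.90 atm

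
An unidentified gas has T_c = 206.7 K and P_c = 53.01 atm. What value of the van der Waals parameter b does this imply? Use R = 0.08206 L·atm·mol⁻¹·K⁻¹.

From T_c = 8a/(27Rb) and P_c = a/(27b²): b = R T_c/(8 P_c).
b = (0.08206)(206.7)/(8×53.01) = 16.962/424.08 = 0.04000 L/mol

b ≈ 0.04000 L/mol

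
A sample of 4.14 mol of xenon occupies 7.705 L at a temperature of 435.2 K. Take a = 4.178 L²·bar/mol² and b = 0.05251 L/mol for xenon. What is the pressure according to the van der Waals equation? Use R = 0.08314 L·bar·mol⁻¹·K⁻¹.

P = nRT/(V − nb) − a n²/V²
nRT/(V − nb) = (4.14)(0.08314)(435.2)/(7.705 − 4.14×0.05251) = 149.80/7.4876 = 20.006 bar
a n²/V² = (4.178)(4.14)²/(7.705)² = 1.2062 bar
P = 20.006 − 1.2062 = 18.80 bar

P ≈ 18.80 bar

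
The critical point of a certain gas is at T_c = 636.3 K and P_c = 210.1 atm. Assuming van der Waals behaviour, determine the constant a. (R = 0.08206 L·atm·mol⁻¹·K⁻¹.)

From T_c = 8a/(27Rb) and P_c = a/(27b²): a = 27 R² T_c²/(64 P_c).
a = 27×(0.08206)²×(636.3)²/(64×210.1) = 73612/13446 = 5.475 L²·atm/mol²

a ≈ 5.475 L²·atm/mol²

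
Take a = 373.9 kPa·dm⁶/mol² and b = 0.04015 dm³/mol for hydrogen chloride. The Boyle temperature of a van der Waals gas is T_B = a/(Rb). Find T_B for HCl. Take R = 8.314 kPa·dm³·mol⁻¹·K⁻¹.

For a van der Waals gas the second virial coefficient B₂ = b − a/(RT) vanishes at T_B = a/(Rb).
T_B = 373.9/(8.314×0.04015) = 373.9/0.33381 = 1120 K

T_B ≈ 1120 K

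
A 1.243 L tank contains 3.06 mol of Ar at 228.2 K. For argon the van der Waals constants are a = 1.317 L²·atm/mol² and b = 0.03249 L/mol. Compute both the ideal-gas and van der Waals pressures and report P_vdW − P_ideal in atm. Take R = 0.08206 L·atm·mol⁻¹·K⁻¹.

ΔP ≈ -3.974 atm

Ideal: P_ideal = nRT/V = (3.06)(0.08206)(228.2)/1.243 = 46.0996 atm
vdW: P = nRT/(V − nb) − a n²/V² = 57.3018/1.14358 − 12.3319/1.54505 = 50.1074 − 7.98155 = 42.1259 atm
ΔP = 42.1259 − 46.0996 = -3.974 atm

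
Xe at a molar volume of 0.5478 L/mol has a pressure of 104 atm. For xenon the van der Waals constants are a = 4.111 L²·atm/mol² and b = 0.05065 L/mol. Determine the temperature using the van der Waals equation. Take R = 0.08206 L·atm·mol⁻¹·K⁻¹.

T = (P + a/V_m²)(V_m − b)/R
P + a/V_m² = 104 + 4.111/(0.5478)² = 117.70 atm
V_m − b = 0.5478 − 0.05065 = 0.49715 L/mol
T = (117.70)(0.49715)/0.08206 = 713.1 K

T ≈ 713.1 K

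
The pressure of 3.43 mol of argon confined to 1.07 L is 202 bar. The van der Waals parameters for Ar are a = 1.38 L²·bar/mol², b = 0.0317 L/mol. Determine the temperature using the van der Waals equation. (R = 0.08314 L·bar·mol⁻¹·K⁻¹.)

T = (P + a n²/V²)(V − nb)/(nR)
P + a n²/V² = 202 + (1.38)(3.43)²/(1.07)² = 216.18 bar
V − nb = 1.07 − (3.43)(0.0317) = 0.96127 L
T = (216.18)(0.96127)/((3.43)(0.08314)) = 728.7 K

T ≈ 728.7 K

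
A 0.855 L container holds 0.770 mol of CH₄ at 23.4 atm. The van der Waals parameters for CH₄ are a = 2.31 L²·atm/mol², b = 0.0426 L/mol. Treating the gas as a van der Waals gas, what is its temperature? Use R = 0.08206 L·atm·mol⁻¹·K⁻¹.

T = (P + a n²/V²)(V − nb)/(nR)
P + a n²/V² = 23.4 + (2.31)(0.770)²/(0.855)² = 25.274 atm
V − nb = 0.855 − (0.770)(0.0426) = 0.82220 L
T = (25.274)(0.82220)/((0.770)(0.08206)) = 328.9 K

T ≈ 328.9 K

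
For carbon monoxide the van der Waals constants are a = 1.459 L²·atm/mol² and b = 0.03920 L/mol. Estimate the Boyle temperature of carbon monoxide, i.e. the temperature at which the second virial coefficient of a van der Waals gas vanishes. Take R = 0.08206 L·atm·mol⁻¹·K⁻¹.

For a van der Waals gas the second virial coefficient B₂ = b − a/(RT) vanishes at T_B = a/(Rb).
T_B = 1.459/(0.08206×0.03920) = 1.459/0.0032168 = 453.6 K

T_B ≈ 453.6 K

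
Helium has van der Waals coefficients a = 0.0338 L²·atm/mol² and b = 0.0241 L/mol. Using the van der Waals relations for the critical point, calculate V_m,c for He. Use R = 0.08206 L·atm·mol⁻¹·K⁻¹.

For a van der Waals gas, V_m,c = 3b.
V_m,c = 3×0.0241 = 0.07230 L/mol

V_m,c ≈ 0.07230 L/mol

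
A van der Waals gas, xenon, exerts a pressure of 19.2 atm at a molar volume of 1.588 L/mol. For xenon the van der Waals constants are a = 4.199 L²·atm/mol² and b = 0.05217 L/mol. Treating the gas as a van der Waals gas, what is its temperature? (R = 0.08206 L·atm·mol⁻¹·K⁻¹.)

T = (P + a/V_m²)(V_m − b)/R
P + a/V_m² = 19.2 + 4.199/(1.588)² = 20.865 atm
V_m − b = 1.588 − 0.05217 = 1.5358 L/mol
T = (20.865)(1.5358)/0.08206 = 390.5 K

T ≈ 390.5 K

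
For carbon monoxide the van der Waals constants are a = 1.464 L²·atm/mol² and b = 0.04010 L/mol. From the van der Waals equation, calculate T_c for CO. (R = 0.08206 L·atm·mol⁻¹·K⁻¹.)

For a van der Waals gas, T_c = 8a/(27Rb).
T_c = 8×1.464/(27×0.08206×0.04010) = 11.712/0.088846 = 131.8 K

T_c ≈ 131.8 K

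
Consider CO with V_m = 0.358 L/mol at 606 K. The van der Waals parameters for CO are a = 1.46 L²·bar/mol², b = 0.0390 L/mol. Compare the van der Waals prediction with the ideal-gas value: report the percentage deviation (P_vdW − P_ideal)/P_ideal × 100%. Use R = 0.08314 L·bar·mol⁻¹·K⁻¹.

4.13 %

Ideal: P_ideal = RT/V_m = (0.08314)(606)/0.358 = 140.734 bar
vdW: P = RT/(V_m − b) − a/V_m² = 50.3828/0.319000 − 1.46/0.128164 = 157.940 − 11.3917 = 146.548 bar
% deviation = (146.548 − 140.734)/140.734 × 100% = 4.13%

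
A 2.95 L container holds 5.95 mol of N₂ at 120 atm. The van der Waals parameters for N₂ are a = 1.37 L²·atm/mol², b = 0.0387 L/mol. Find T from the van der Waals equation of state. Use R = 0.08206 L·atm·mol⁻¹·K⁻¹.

T = (P + a n²/V²)(V − nb)/(nR)
P + a n²/V² = 120 + (1.37)(5.95)²/(2.95)² = 125.57 atm
V − nb = 2.95 − (5.95)(0.0387) = 2.7197 L
T = (125.57)(2.7197)/((5.95)(0.08206)) = 699.5 K

T ≈ 699.5 K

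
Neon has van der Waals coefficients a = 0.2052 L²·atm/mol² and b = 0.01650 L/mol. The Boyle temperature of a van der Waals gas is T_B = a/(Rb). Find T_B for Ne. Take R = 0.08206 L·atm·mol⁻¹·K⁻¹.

T_B ≈ 151.6 K

For a van der Waals gas the second virial coefficient B₂ = b − a/(RT) vanishes at T_B = a/(Rb).
T_B = 0.2052/(0.08206×0.01650) = 0.2052/0.0013540 = 151.6 K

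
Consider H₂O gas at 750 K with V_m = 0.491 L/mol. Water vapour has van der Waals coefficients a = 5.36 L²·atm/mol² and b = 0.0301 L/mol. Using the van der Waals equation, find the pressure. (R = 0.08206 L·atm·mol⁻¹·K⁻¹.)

P = RT/(V_m − b) − a/V_m²
RT/(V_m − b) = (0.08206)(750)/(0.491 − 0.0301) = 61.545/0.46090 = 133.53 atm
a/V_m² = 5.36/(0.491)² = 22.233 atm
P = 133.53 − 22.233 = 111.3 atm

P ≈ 111.3 atm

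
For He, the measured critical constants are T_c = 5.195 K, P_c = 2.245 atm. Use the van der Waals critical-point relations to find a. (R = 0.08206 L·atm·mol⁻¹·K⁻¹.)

From T_c = 8a/(27Rb) and P_c = a/(27b²): a = 27 R² T_c²/(64 P_c).
a = 27×(0.08206)²×(5.195)²/(64×2.245) = 4.9068/143.68 = 0.03415 L²·atm/mol²

a ≈ 0.03415 L²·atm/mol²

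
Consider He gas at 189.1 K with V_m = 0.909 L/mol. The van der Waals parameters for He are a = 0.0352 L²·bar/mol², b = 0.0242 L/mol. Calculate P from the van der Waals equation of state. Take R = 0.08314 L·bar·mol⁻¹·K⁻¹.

P = RT/(V_m − b) − a/V_m²
RT/(V_m − b) = (0.08314)(189.1)/(0.909 − 0.0242) = 15.722/0.88480 = 17.769 bar
a/V_m² = 0.0352/(0.909)² = 0.042601 bar
P = 17.769 − 0.042601 = 17.73 bar

P ≈ 17.73 bar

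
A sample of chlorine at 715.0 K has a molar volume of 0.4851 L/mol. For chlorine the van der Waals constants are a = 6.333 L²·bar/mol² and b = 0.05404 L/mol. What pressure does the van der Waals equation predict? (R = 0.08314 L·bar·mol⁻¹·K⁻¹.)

P ≈ 111.0 bar

P = RT/(V_m − b) − a/V_m²
RT/(V_m − b) = (0.08314)(715.0)/(0.4851 − 0.05404) = 59.445/0.43106 = 137.90 bar
a/V_m² = 6.333/(0.4851)² = 26.912 bar
P = 137.90 − 26.912 = 111.0 bar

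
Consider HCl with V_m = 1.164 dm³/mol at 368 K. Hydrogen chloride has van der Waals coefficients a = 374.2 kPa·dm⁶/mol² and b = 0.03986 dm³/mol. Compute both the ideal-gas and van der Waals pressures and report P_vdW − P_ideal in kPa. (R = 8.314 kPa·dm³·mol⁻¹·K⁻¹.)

ΔP ≈ -183.0 kPa

Ideal: P_ideal = RT/V_m = (8.314)(368)/1.164 = 2628.48 kPa
vdW: P = RT/(V_m − b) − a/V_m² = 3059.55/1.12414 − 374.2/1.35490 = 2721.68 − 276.183 = 2445.50 kPa
ΔP = 2445.50 − 2628.48 = -183.0 kPa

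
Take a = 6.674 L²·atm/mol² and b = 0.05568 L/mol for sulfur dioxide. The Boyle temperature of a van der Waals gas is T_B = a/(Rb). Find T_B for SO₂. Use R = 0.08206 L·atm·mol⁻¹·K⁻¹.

For a van der Waals gas the second virial coefficient B₂ = b − a/(RT) vanishes at T_B = a/(Rb).
T_B = 6.674/(0.08206×0.05568) = 6.674/0.0045691 = 1461 K

T_B ≈ 1461 K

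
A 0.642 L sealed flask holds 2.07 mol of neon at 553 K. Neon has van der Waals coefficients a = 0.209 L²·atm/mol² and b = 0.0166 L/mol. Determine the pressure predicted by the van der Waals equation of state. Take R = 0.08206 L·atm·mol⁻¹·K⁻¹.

P ≈ 152.4 atm

P = nRT/(V − nb) − a n²/V²
nRT/(V − nb) = (2.07)(0.08206)(553)/(0.642 − 2.07×0.0166) = 93.935/0.60764 = 154.59 atm
a n²/V² = (0.209)(2.07)²/(0.642)² = 2.1728 atm
P = 154.59 − 2.1728 = 152.4 atm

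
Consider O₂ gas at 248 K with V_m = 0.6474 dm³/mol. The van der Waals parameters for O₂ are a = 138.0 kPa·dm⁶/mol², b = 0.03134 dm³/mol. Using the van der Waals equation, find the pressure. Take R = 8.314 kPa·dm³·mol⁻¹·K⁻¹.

P ≈ 3018 kPa

P = RT/(V_m − b) − a/V_m²
RT/(V_m − b) = (8.314)(248)/(0.6474 − 0.03134) = 2061.9/0.61606 = 3346.9 kPa
a/V_m² = 138.0/(0.6474)² = 329.26 kPa
P = 3346.9 − 329.26 = 3018 kPa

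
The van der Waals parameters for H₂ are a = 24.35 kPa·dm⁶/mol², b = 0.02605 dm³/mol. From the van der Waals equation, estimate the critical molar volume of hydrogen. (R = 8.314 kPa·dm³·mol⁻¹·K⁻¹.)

For a van der Waals gas, V_m,c = 3b.
V_m,c = 3×0.02605 = 0.07815 dm³/mol

V_m,c ≈ 0.07815 dm³/mol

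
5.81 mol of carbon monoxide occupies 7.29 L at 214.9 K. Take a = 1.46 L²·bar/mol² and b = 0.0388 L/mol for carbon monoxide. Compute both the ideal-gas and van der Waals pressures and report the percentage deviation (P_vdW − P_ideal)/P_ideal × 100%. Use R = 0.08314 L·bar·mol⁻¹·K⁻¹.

-3.32 %

Ideal: P_ideal = nRT/V = (5.81)(0.08314)(214.9)/7.29 = 14.2395 bar
vdW: P = nRT/(V − nb) − a n²/V² = 103.806/7.06457 − 49.2839/53.1441 = 14.6939 − 0.927364 = 13.7665 bar
% deviation = (13.7665 − 14.2395)/14.2395 × 100% = -3.32%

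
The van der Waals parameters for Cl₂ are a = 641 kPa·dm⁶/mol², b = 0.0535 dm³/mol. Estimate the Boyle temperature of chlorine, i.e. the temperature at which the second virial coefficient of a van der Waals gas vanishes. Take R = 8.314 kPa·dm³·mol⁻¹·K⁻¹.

T_B ≈ 1441 K

For a van der Waals gas the second virial coefficient B₂ = b − a/(RT) vanishes at T_B = a/(Rb).
T_B = 641/(8.314×0.0535) = 641/0.44480 = 1441 K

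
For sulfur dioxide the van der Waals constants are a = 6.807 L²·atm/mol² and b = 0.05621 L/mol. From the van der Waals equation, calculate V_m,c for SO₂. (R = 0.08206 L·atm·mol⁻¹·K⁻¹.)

For a van der Waals gas, V_m,c = 3b.
V_m,c = 3×0.05621 = 0.1686 L/mol

V_m,c ≈ 0.1686 L/mol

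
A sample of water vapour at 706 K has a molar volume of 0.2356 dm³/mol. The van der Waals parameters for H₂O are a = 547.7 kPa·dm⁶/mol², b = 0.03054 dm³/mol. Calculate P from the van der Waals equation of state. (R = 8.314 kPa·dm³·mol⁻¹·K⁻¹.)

P = RT/(V_m − b) − a/V_m²
RT/(V_m − b) = (8.314)(706)/(0.2356 − 0.03054) = 5869.7/0.20506 = 28624 kPa
a/V_m² = 547.7/(0.2356)² = 9867.2 kPa
P = 28624 − 9867.2 = 18757 kPa

P ≈ 18757 kPa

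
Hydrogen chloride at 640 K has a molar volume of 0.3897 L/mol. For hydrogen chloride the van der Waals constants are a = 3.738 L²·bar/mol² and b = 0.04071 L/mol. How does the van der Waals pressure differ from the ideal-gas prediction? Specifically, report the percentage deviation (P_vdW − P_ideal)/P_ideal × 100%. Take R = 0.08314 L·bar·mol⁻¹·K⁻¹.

Ideal: P_ideal = RT/V_m = (0.08314)(640)/0.3897 = 136.540 bar
vdW: P = RT/(V_m − b) − a/V_m² = 53.2096/0.348990 − 3.738/0.151866 = 152.467 − 24.6138 = 127.853 bar
% deviation = (127.853 − 136.540)/136.540 × 100% = -6.36%

-6.36 %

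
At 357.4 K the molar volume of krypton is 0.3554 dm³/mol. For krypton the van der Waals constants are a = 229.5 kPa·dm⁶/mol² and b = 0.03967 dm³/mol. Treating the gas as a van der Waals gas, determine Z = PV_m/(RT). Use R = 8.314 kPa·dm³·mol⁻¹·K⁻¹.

Z ≈ 0.9083

P = RT/(V_m − b) − a/V_m² = (8.314)(357.4)/(0.3554 − 0.03967) − 229.5/(0.3554)²
  = 2971.4/0.31573 − 1817.0 = 9411.2 − 1817.0 = 7594.2 kPa
Z = PV_m/(RT) = (7594.2)(0.3554)/((8.314)(357.4)) = 2699.0/2971.4 = 0.9083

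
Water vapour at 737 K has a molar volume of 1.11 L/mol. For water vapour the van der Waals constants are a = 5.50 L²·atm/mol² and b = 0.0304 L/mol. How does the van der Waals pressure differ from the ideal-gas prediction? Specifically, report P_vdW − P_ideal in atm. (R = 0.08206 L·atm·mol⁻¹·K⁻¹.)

ΔP ≈ -2.930 atm

Ideal: P_ideal = RT/V_m = (0.08206)(737)/1.11 = 54.4849 atm
vdW: P = RT/(V_m − b) − a/V_m² = 60.4782/1.07960 − 5.50/1.23210 = 56.0191 − 4.46392 = 51.5552 atm
ΔP = 51.5552 − 54.4849 = -2.930 atm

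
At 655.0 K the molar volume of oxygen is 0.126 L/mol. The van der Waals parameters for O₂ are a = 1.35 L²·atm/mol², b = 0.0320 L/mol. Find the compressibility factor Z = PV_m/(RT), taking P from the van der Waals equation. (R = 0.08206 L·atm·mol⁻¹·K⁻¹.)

Z ≈ 1.141

P = RT/(V_m − b) − a/V_m² = (0.08206)(655.0)/(0.126 − 0.0320) − 1.35/(0.126)²
  = 53.749/0.094000 − 85.034 = 571.80 − 85.034 = 486.77 atm
Z = PV_m/(RT) = (486.77)(0.126)/((0.08206)(655.0)) = 61.333/53.749 = 1.141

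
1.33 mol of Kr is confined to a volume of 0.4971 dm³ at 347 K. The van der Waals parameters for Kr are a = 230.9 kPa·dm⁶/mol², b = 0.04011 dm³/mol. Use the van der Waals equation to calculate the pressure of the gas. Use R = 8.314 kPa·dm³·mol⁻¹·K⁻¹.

P = nRT/(V − nb) − a n²/V²
nRT/(V − nb) = (1.33)(8.314)(347)/(0.4971 − 1.33×0.04011) = 3837.0/0.44375 = 8646.8 kPa
a n²/V² = (230.9)(1.33)²/(0.4971)² = 1652.9 kPa
P = 8646.8 − 1652.9 = 6994 kPa

P ≈ 6994 kPa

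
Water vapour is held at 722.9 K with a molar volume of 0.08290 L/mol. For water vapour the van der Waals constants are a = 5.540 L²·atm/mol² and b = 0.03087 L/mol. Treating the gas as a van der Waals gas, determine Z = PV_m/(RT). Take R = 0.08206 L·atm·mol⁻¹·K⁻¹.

P = RT/(V_m − b) − a/V_m² = (0.08206)(722.9)/(0.08290 − 0.03087) − 5.540/(0.08290)²
  = 59.321/0.052030 − 806.12 = 1140.1 − 806.12 = 334.0 atm
Z = PV_m/(RT) = (334.0)(0.08290)/((0.08206)(722.9)) = 27.689/59.321 = 0.4668

Z ≈ 0.4668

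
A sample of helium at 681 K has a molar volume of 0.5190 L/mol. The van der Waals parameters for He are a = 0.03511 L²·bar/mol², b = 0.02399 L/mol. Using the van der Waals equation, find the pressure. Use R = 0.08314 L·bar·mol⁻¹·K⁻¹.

P ≈ 114.2 bar

P = RT/(V_m − b) − a/V_m²
RT/(V_m − b) = (0.08314)(681)/(0.5190 − 0.02399) = 56.618/0.49501 = 114.38 bar
a/V_m² = 0.03511/(0.5190)² = 0.13035 bar
P = 114.38 − 0.13035 = 114.2 bar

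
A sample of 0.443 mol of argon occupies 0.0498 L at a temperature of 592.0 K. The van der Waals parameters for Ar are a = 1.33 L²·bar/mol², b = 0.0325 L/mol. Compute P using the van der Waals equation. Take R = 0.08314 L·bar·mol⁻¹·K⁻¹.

P ≈ 510.6 bar

P = nRT/(V − nb) − a n²/V²
nRT/(V − nb) = (0.443)(0.08314)(592.0)/(0.0498 − 0.443×0.0325) = 21.804/0.035403 = 615.88 bar
a n²/V² = (1.33)(0.443)²/(0.0498)² = 105.24 bar
P = 615.88 − 105.24 = 510.6 bar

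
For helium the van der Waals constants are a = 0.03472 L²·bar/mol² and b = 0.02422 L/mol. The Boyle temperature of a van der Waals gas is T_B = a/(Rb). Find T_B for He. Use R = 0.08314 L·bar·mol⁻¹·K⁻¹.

For a van der Waals gas the second virial coefficient B₂ = b − a/(RT) vanishes at T_B = a/(Rb).
T_B = 0.03472/(0.08314×0.02422) = 0.03472/0.0020137 = 17.24 K

T_B ≈ 17.24 K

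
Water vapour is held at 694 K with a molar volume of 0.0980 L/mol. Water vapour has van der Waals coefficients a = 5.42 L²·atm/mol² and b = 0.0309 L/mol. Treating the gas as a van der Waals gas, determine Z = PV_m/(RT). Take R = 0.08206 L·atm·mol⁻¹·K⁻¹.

Z ≈ 0.4894

P = RT/(V_m − b) − a/V_m² = (0.08206)(694)/(0.0980 − 0.0309) − 5.42/(0.0980)²
  = 56.950/0.067100 − 564.35 = 848.73 − 564.35 = 284.38 atm
Z = PV_m/(RT) = (284.38)(0.0980)/((0.08206)(694)) = 27.869/56.950 = 0.4894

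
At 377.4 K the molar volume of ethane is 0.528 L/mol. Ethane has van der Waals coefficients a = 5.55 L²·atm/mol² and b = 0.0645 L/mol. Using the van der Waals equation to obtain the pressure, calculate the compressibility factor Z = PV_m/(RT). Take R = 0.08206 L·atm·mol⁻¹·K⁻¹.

Z ≈ 0.7997

P = RT/(V_m − b) − a/V_m² = (0.08206)(377.4)/(0.528 − 0.0645) − 5.55/(0.528)²
  = 30.969/0.46350 − 19.908 = 66.816 − 19.908 = 46.908 atm
Z = PV_m/(RT) = (46.908)(0.528)/((0.08206)(377.4)) = 24.767/30.969 = 0.7997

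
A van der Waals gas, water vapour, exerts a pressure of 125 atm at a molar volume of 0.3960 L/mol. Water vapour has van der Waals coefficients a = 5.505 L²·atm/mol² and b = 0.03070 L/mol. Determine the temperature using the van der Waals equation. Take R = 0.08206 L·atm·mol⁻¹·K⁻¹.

T ≈ 712.7 K

T = (P + a/V_m²)(V_m − b)/R
P + a/V_m² = 125 + 5.505/(0.3960)² = 160.10 atm
V_m − b = 0.3960 − 0.03070 = 0.36530 L/mol
T = (160.10)(0.36530)/0.08206 = 712.7 K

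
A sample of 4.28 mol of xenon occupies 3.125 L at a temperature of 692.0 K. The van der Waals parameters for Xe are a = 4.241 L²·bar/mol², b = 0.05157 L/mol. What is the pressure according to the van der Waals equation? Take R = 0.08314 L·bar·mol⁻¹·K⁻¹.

P ≈ 76.83 bar

P = nRT/(V − nb) − a n²/V²
nRT/(V − nb) = (4.28)(0.08314)(692.0)/(3.125 − 4.28×0.05157) = 246.24/2.9043 = 84.785 bar
a n²/V² = (4.241)(4.28)²/(3.125)² = 7.9553 bar
P = 84.785 − 7.9553 = 76.83 bar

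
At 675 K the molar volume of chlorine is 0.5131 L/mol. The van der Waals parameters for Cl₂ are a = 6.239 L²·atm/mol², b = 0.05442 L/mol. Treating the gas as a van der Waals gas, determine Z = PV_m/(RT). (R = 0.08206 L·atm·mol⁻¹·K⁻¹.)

Z ≈ 0.8991

P = RT/(V_m − b) − a/V_m² = (0.08206)(675)/(0.5131 − 0.05442) − 6.239/(0.5131)²
  = 55.391/0.45868 − 23.698 = 120.76 − 23.698 = 97.06 atm
Z = PV_m/(RT) = (97.06)(0.5131)/((0.08206)(675)) = 49.801/55.391 = 0.8991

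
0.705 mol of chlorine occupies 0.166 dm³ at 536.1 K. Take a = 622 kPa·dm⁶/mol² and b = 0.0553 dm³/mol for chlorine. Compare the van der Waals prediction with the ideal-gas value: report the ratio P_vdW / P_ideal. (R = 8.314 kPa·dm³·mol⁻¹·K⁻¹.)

Ideal: P_ideal = nRT/V = (0.705)(8.314)(536.1)/0.166 = 18929.4 kPa
vdW: P = nRT/(V − nb) − a n²/V² = 3142.28/0.127014 − 309.150/0.0275560 = 24739.6 − 11219.0 = 13520.6 kPa
Ratio = 13520.6/18929.4 = 0.7143

P_vdW / P_ideal ≈ 0.7143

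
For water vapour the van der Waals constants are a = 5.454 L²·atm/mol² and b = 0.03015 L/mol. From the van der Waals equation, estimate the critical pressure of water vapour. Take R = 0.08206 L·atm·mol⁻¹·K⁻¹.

P_c ≈ 222.2 atm

For a van der Waals gas, P_c = a/(27b²).
P_c = 5.454/(27×(0.03015)²) = 5.454/0.024544 = 222.2 atm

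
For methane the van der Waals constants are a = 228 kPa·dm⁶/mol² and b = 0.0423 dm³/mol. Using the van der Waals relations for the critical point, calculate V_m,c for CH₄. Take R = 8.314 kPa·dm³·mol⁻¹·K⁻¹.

V_m,c ≈ 0.1269 dm³/mol

For a van der Waals gas, V_m,c = 3b.
V_m,c = 3×0.0423 = 0.1269 dm³/mol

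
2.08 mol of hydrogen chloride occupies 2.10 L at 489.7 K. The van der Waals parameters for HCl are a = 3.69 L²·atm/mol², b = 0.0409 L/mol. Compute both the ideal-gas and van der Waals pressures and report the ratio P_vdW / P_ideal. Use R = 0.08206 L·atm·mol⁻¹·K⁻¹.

Ideal: P_ideal = nRT/V = (2.08)(0.08206)(489.7)/2.10 = 39.8021 atm
vdW: P = nRT/(V − nb) − a n²/V² = 83.5843/2.01493 − 15.9644/4.41000 = 41.4825 − 3.62005 = 37.8625 atm
Ratio = 37.8625/39.8021 = 0.9513

P_vdW / P_ideal ≈ 0.9513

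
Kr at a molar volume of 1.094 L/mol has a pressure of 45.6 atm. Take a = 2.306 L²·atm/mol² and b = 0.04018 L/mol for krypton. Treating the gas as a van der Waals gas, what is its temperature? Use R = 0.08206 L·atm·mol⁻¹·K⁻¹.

T = (P + a/V_m²)(V_m − b)/R
P + a/V_m² = 45.6 + 2.306/(1.094)² = 47.527 atm
V_m − b = 1.094 − 0.04018 = 1.0538 L/mol
T = (47.527)(1.0538)/0.08206 = 610.3 K

T ≈ 610.3 K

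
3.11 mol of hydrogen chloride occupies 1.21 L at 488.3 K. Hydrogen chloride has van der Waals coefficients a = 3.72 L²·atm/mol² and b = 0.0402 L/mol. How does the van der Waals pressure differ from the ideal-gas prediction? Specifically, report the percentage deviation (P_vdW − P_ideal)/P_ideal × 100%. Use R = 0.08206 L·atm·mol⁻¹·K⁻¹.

-12.34 %

Ideal: P_ideal = nRT/V = (3.11)(0.08206)(488.3)/1.21 = 102.990 atm
vdW: P = nRT/(V − nb) − a n²/V² = 124.617/1.08498 − 35.9802/1.46410 = 114.856 − 24.5750 = 90.281 atm
% deviation = (90.281 − 102.990)/102.990 × 100% = -12.34%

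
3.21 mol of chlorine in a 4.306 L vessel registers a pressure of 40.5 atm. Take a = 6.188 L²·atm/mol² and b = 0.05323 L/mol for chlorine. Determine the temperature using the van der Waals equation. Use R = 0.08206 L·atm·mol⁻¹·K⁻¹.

T = (P + a n²/V²)(V − nb)/(nR)
P + a n²/V² = 40.5 + (6.188)(3.21)²/(4.306)² = 43.939 atm
V − nb = 4.306 − (3.21)(0.05323) = 4.1351 L
T = (43.939)(4.1351)/((3.21)(0.08206)) = 689.8 K

T ≈ 689.8 K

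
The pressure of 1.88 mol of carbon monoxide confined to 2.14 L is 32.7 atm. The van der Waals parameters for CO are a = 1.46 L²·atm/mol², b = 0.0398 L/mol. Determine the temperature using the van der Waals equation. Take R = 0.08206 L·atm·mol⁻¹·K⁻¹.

T ≈ 452.8 K

T = (P + a n²/V²)(V − nb)/(nR)
P + a n²/V² = 32.7 + (1.46)(1.88)²/(2.14)² = 33.827 atm
V − nb = 2.14 − (1.88)(0.0398) = 2.0652 L
T = (33.827)(2.0652)/((1.88)(0.08206)) = 452.8 K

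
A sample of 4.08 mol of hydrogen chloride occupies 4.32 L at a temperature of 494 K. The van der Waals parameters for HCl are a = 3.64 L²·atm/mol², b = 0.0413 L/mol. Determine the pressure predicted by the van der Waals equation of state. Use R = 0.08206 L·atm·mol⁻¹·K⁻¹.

P = nRT/(V − nb) − a n²/V²
nRT/(V − nb) = (4.08)(0.08206)(494)/(4.32 − 4.08×0.0413) = 165.39/4.1515 = 39.839 atm
a n²/V² = (3.64)(4.08)²/(4.32)² = 3.2468 atm
P = 39.839 − 3.2468 = 36.59 atm

P ≈ 36.59 atm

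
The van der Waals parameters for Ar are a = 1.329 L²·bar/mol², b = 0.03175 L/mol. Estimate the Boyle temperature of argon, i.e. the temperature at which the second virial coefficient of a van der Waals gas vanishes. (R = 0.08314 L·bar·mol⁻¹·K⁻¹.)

For a van der Waals gas the second virial coefficient B₂ = b − a/(RT) vanishes at T_B = a/(Rb).
T_B = 1.329/(0.08314×0.03175) = 1.329/0.0026397 = 503.5 K

T_B ≈ 503.5 K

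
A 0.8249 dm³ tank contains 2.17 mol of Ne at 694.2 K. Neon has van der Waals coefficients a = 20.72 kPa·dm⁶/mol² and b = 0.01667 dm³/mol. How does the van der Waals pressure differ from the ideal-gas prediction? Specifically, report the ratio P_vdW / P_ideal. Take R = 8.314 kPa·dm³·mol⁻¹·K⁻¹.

P_vdW / P_ideal ≈ 1.036

Ideal: P_ideal = nRT/V = (2.17)(8.314)(694.2)/0.8249 = 15182.8 kPa
vdW: P = nRT/(V − nb) − a n²/V² = 12524.3/0.788726 − 97.5684/0.680460 = 15879.2 − 143.386 = 15735.8 kPa
Ratio = 15735.8/15182.8 = 1.036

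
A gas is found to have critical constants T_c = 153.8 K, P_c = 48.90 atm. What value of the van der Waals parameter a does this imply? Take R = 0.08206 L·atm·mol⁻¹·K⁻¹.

From T_c = 8a/(27Rb) and P_c = a/(27b²): a = 27 R² T_c²/(64 P_c).
a = 27×(0.08206)²×(153.8)²/(64×48.90) = 4300.7/3129.6 = 1.374 L²·atm/mol²

a ≈ 1.374 L²·atm/mol²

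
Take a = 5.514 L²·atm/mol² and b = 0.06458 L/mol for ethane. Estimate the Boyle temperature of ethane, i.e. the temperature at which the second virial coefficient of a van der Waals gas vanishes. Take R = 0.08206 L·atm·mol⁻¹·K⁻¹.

For a van der Waals gas the second virial coefficient B₂ = b − a/(RT) vanishes at T_B = a/(Rb).
T_B = 5.514/(0.08206×0.06458) = 5.514/0.0052994 = 1040 K

T_B ≈ 1040 K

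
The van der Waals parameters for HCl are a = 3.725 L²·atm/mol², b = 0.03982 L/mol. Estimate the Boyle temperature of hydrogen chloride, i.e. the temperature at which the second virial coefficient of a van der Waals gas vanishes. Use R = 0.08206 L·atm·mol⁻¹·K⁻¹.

T_B ≈ 1140 K

For a van der Waals gas the second virial coefficient B₂ = b − a/(RT) vanishes at T_B = a/(Rb).
T_B = 3.725/(0.08206×0.03982) = 3.725/0.0032676 = 1140 K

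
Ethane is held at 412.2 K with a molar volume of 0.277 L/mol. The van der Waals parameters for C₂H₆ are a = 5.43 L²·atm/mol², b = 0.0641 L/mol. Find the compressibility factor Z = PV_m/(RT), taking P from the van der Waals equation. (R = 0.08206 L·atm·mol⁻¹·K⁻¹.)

Z ≈ 0.7215

P = RT/(V_m − b) − a/V_m² = (0.08206)(412.2)/(0.277 − 0.0641) − 5.43/(0.277)²
  = 33.825/0.21290 − 70.769 = 158.88 − 70.769 = 88.11 atm
Z = PV_m/(RT) = (88.11)(0.277)/((0.08206)(412.2)) = 24.406/33.825 = 0.7215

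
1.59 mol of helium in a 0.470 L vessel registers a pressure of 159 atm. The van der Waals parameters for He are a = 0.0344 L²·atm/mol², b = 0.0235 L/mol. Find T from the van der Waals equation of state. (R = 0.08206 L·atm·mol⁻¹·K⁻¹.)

T ≈ 528.5 K

T = (P + a n²/V²)(V − nb)/(nR)
P + a n²/V² = 159 + (0.0344)(1.59)²/(0.470)² = 159.39 atm
V − nb = 0.470 − (1.59)(0.0235) = 0.43264 L
T = (159.39)(0.43264)/((1.59)(0.08206)) = 528.5 K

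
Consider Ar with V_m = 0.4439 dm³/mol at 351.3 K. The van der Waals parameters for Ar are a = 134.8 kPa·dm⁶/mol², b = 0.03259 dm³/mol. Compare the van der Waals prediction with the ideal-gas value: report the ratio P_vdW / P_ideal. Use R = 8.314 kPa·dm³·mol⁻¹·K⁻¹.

Ideal: P_ideal = RT/V_m = (8.314)(351.3)/0.4439 = 6579.65 kPa
vdW: P = RT/(V_m − b) − a/V_m² = 2920.71/0.411310 − 134.8/0.197047 = 7100.99 − 684.101 = 6416.89 kPa
Ratio = 6416.89/6579.65 = 0.9753

P_vdW / P_ideal ≈ 0.9753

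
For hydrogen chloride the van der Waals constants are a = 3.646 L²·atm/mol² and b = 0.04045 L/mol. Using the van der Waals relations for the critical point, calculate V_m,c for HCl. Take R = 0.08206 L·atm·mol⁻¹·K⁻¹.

For a van der Waals gas, V_m,c = 3b.
V_m,c = 3×0.04045 = 0.1214 L/mol

V_m,c ≈ 0.1214 L/mol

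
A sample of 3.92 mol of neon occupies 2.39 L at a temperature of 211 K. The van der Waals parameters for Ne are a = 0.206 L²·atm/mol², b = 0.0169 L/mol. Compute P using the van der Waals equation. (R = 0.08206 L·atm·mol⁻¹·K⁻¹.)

P = nRT/(V − nb) − a n²/V²
nRT/(V − nb) = (3.92)(0.08206)(211)/(2.39 − 3.92×0.0169) = 67.873/2.3238 = 29.208 atm
a n²/V² = (0.206)(3.92)²/(2.39)² = 0.55417 atm
P = 29.208 − 0.55417 = 28.65 atm

P ≈ 28.65 atm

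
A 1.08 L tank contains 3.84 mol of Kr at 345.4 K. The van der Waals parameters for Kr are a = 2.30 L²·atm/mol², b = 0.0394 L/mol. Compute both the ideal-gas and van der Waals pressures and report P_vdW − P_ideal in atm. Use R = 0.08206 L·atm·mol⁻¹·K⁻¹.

ΔP ≈ -12.66 atm

Ideal: P_ideal = nRT/V = (3.84)(0.08206)(345.4)/1.08 = 100.777 atm
vdW: P = nRT/(V − nb) − a n²/V² = 108.839/0.928704 − 33.9149/1.16640 = 117.194 − 29.0766 = 88.117 atm
ΔP = 88.117 − 100.777 = -12.66 atm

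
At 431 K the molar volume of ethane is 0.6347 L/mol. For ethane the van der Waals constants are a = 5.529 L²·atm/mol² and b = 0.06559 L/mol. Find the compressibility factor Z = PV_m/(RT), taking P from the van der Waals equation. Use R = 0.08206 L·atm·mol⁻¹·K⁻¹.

Z ≈ 0.8689

P = RT/(V_m − b) − a/V_m² = (0.08206)(431)/(0.6347 − 0.06559) − 5.529/(0.6347)²
  = 35.368/0.56911 − 13.725 = 62.146 − 13.725 = 48.421 atm
Z = PV_m/(RT) = (48.421)(0.6347)/((0.08206)(431)) = 30.733/35.368 = 0.8689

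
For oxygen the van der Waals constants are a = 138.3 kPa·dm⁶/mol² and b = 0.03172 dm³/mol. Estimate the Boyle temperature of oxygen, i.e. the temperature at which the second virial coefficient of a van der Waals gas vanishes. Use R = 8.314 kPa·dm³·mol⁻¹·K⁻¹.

T_B ≈ 524.4 K

For a van der Waals gas the second virial coefficient B₂ = b − a/(RT) vanishes at T_B = a/(Rb).
T_B = 138.3/(8.314×0.03172) = 138.3/0.26372 = 524.4 K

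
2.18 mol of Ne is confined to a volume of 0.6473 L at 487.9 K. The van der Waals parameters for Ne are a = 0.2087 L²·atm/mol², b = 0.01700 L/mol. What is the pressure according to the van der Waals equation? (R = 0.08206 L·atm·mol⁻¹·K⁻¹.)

P = nRT/(V − nb) − a n²/V²
nRT/(V − nb) = (2.18)(0.08206)(487.9)/(0.6473 − 2.18×0.01700) = 87.281/0.61024 = 143.03 atm
a n²/V² = (0.2087)(2.18)²/(0.6473)² = 2.3671 atm
P = 143.03 − 2.3671 = 140.7 atm

P ≈ 140.7 atm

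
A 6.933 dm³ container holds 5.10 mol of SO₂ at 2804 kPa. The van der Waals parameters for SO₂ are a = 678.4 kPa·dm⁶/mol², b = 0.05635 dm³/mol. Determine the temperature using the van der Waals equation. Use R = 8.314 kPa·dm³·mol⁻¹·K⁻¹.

T = (P + a n²/V²)(V − nb)/(nR)
P + a n²/V² = 2804 + (678.4)(5.10)²/(6.933)² = 3171.1 kPa
V − nb = 6.933 − (5.10)(0.05635) = 6.6456 dm³
T = (3171.1)(6.6456)/((5.10)(8.314)) = 497.0 K

T ≈ 497.0 K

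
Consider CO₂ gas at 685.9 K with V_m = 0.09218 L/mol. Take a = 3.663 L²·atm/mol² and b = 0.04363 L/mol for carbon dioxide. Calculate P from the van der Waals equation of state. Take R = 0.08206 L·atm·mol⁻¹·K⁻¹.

P ≈ 728.2 atm

P = RT/(V_m − b) − a/V_m²
RT/(V_m − b) = (0.08206)(685.9)/(0.09218 − 0.04363) = 56.285/0.048550 = 1159.3 atm
a/V_m² = 3.663/(0.09218)² = 431.09 atm
P = 1159.3 − 431.09 = 728.2 atm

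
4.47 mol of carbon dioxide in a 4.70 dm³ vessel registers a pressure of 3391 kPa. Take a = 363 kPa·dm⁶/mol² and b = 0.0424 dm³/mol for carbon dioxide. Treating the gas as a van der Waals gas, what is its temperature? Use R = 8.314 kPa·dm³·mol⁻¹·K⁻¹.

T = (P + a n²/V²)(V − nb)/(nR)
P + a n²/V² = 3391 + (363)(4.47)²/(4.70)² = 3719.3 kPa
V − nb = 4.70 − (4.47)(0.0424) = 4.5105 dm³
T = (3719.3)(4.5105)/((4.47)(8.314)) = 451.4 K

T ≈ 451.4 K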